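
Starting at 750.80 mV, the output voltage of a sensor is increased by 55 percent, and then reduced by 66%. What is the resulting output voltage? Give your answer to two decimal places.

395.67 mV

55% increase: 750.80 × 1.55 = 1163.74.
Apply the 66% decrease: 1163.74 × 0.34 = 395.6716 ≈ 395.67.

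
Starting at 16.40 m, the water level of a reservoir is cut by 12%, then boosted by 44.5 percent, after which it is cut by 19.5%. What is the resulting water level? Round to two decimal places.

16.79 m

Each change multiplies by a factor: 0.88 × 1.445 × 0.805 = 1.023638.
16.40 × 1.023638 = 16.7876632 ≈ 16.79.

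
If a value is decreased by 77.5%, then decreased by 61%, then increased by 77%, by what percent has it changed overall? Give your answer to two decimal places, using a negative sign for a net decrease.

A 77.5% decrease multiplies by 0.225.
Then a 61% decrease: 0.225 × 0.39 = 0.08775.
Then a 77% increase: 0.08775 × 1.77 = 0.1553175.
Overall factor 0.1553175, i.e. -84.47%.

-84.47%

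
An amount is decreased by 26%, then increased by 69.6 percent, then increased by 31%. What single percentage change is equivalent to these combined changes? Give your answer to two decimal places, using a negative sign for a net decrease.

A 26% decrease multiplies by 0.74.
Then a 69.6% increase: 0.74 × 1.696 = 1.25504.
Then a 31% increase: 1.25504 × 1.31 = 1.6441024.
Overall factor 1.6441024, i.e. 64.41%.

64.41%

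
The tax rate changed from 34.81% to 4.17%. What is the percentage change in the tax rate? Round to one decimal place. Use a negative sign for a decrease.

-88.0%

The change is 4.17 − 34.81 = -30.64 percentage points.
Relative to the original 34.81%, that is -30.64 ÷ 34.81 ≈ -88.0%.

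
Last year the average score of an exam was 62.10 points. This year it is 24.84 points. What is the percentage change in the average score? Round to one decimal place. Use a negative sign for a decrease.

-60.0%

Change: 24.84 − 62.10 = -37.26.
Relative to the original: -37.26 ÷ 62.10 = -60.0%.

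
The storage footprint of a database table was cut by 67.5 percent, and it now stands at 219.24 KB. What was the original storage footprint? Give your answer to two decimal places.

674.58 KB

The overall multiplier applied was 0.325.
So the original storage footprint was 219.24 ÷ 0.325 ≈ 674.58 KB.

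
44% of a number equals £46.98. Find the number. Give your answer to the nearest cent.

£106.77

£46.98 ÷ 0.44 ≈ £106.77.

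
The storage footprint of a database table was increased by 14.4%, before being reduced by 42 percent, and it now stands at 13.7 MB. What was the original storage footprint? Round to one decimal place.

20.6 MB

The overall multiplier applied was 1.144 × 0.58 = 0.66352.
So the original storage footprint was 13.7 ÷ 0.66352 ≈ 20.6 MB.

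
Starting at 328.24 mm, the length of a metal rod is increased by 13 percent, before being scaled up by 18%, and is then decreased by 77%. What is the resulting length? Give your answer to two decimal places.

100.67 mm

13% increase: 328.24 × 1.13 = 370.9112.
After the 18% increase: 370.9112 × 1.18 = 437.675216.
Apply the 77% decrease: 437.675216 × 0.23 = 100.66529968 ≈ 100.67.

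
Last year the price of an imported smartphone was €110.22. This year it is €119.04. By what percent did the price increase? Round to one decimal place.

8.0%

Change: €119.04 − €110.22 = €8.82.
Relative to the original: €8.82 ÷ €110.22 ≈ 8.0%.
So the price increased by 8.0%.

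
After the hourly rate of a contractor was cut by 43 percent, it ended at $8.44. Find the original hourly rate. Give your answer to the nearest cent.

The overall multiplier applied was 0.57.
So the original hourly rate was $8.44 ÷ 0.57 ≈ $14.81.

$14.81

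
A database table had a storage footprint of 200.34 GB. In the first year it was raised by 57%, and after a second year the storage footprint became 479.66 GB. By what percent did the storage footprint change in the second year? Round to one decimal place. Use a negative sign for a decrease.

After the first year: 200.34 × 1.57 = 314.5338.
Second-year multiplier: 479.66 ÷ 314.5338 ≈ 1.52499.
That is a change of 52.5%.

52.5%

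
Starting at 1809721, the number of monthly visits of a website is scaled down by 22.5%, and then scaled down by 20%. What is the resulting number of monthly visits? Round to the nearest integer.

1122027

Each change multiplies by a factor: 0.775 × 0.8 = 0.62.
1809721 × 0.62 = 1122027.02 ≈ 1122027.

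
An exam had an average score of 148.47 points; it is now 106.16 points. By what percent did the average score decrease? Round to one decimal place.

Change: 106.16 − 148.47 = -42.31.
Relative to the original: -42.31 ÷ 148.47 ≈ -28.5%.
So the average score decreased by 28.5%.

28.5%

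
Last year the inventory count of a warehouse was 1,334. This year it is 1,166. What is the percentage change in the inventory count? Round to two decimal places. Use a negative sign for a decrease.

-12.59%

Change: 1,166 − 1,334 = -168.
Relative to the original: -168 ÷ 1,334 ≈ -12.59%.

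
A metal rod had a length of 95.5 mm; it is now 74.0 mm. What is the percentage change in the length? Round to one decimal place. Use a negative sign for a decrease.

Change: 74.0 − 95.5 = -21.5.
Relative to the original: -21.5 ÷ 95.5 ≈ -22.5%.

-22.5%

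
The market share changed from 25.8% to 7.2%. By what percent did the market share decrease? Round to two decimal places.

The change is 7.2 − 25.8 = -18.6 percentage points.
Relative to the original 25.8%, that is -18.6 ÷ 25.8 ≈ -72.09%.
So the market share fell by 72.09%.

72.09%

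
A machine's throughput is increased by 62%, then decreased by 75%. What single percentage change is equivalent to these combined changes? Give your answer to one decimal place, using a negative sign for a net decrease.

-59.5%

The combined multiplier is 1.62 × 0.25 = 0.405.
That corresponds to a decrease of 59.5%.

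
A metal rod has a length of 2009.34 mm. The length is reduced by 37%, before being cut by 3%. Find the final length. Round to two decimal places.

1227.91 mm

37% decrease: 2009.34 × 0.63 = 1265.8842.
3% decrease: 1265.8842 × 0.97 = 1227.907674 ≈ 1227.91.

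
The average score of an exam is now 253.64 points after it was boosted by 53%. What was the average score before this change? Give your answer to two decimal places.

165.78 points

The overall multiplier applied was 1.53.
So the original average score was 253.64 ÷ 1.53 ≈ 165.78 points.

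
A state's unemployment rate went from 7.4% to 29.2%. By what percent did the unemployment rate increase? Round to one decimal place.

The change is 29.2 − 7.4 = 21.8 percentage points.
Relative to the original 7.4%, that is 21.8 ÷ 7.4 ≈ 294.6%.
So the unemployment rate rose by 294.6%.

294.6%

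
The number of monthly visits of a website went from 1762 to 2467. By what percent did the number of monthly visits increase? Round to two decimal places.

Change: 2467 − 1762 = 705.
Relative to the original: 705 ÷ 1762 ≈ 40.01%.
So the number of monthly visits increased by 40.01%.

40.01%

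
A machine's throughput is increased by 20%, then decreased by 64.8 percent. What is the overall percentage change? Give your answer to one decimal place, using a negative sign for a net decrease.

-57.8%

A 20% increase multiplies by 1.2.
Then a 64.8% decrease: 1.2 × 0.352 = 0.4224.
Overall factor 0.4224, i.e. -57.8%.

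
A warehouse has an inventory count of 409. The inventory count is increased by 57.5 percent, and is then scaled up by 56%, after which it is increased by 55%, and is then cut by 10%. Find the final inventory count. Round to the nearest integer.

1402

After the 57.5% increase: 409 × 1.575 = 644.175.
After the 56% increase: 644.175 × 1.56 = 1004.913.
Apply the 55% increase: 1004.913 × 1.55 = 1557.61515.
10% decrease: 1557.61515 × 0.9 = 1401.853635 ≈ 1402.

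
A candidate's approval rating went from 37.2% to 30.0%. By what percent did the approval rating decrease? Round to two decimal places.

The change is 30.0 − 37.2 = -7.2 percentage points.
Relative to the original 37.2%, that is -7.2 ÷ 37.2 ≈ -19.35%.
So the approval rating fell by 19.35%.

19.35%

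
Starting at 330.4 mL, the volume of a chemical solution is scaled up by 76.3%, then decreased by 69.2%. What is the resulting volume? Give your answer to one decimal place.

179.4 mL

After the 76.3% increase: 330.4 × 1.763 = 582.4952.
After the 69.2% decrease: 582.4952 × 0.308 = 179.4085216 ≈ 179.4.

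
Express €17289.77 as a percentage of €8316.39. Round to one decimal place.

207.9%

€17289.77 ÷ €8316.39 ≈ 207.9%.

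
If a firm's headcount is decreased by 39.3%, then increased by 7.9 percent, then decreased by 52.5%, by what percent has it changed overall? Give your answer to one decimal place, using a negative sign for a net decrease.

A 39.3% decrease multiplies by 0.607.
Then a 7.9% increase: 0.607 × 1.079 = 0.654953.
Then a 52.5% decrease: 0.654953 × 0.475 = 0.311102675.
Overall factor 0.311102675, i.e. -68.9%.

-68.9%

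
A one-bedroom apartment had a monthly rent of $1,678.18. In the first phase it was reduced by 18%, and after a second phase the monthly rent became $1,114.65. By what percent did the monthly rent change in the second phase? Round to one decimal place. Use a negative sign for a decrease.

After the first phase: $1,678.18 × 0.82 = $1376.1076.
Second-phase multiplier: $1,114.65 ÷ $1376.1076 ≈ 0.81.
That is a change of -19.0%.

-19.0%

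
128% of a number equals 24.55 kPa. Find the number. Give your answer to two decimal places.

24.55 kPa ÷ 1.28 ≈ 19.18 kPa.

19.18 kPa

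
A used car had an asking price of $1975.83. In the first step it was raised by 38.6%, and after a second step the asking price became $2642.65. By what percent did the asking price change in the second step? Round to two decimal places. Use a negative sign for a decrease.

After the first step: $1975.83 × 1.386 = $2738.50038.
Second-step multiplier: $2642.65 ÷ $2738.50038 ≈ 0.964999.
That is a change of -3.50%.

-3.50%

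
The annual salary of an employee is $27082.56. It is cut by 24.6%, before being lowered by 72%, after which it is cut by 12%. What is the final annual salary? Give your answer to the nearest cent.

$5031.55

Each change multiplies by a factor: 0.754 × 0.28 × 0.88 = 0.1857856.
$27082.56 × 0.1857856 = $5031.549659136 ≈ $5031.55.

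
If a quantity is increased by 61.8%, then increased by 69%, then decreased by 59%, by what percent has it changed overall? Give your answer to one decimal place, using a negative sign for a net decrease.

The combined multiplier is 1.618 × 1.69 × 0.41 = 1.1211122.
That corresponds to an increase of 12.1%.

12.1%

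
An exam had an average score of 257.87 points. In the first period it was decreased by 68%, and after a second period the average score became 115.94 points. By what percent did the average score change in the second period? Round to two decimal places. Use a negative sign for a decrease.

After the first period: 257.87 × 0.32 = 82.5184.
Second-period multiplier: 115.94 ÷ 82.5184 ≈ 1.40502.
That is a change of 40.50%.

40.50%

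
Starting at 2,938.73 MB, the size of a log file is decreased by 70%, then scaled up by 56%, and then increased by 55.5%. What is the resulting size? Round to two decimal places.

Apply the 70% decrease: 2,938.73 × 0.3 = 881.619.
After the 56% increase: 881.619 × 1.56 = 1375.32564.
Apply the 55.5% increase: 1375.32564 × 1.555 = 2138.6313702 ≈ 2,138.63.

2,138.63 MB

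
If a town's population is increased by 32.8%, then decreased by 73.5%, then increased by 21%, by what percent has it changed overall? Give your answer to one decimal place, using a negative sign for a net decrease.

The combined multiplier is 1.328 × 0.265 × 1.21 = 0.4258232.
That corresponds to a decrease of 57.4%.

-57.4%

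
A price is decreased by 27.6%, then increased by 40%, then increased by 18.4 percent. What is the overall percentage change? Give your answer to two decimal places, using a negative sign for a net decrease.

20.01%

A 27.6% decrease multiplies by 0.724.
Then a 40% increase: 0.724 × 1.4 = 1.0136.
Then an 18.4% increase: 1.0136 × 1.184 = 1.2001024.
Overall factor 1.2001024, i.e. 20.01%.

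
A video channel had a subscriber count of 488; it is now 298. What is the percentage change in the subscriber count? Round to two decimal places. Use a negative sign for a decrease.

-38.93%

Change: 298 − 488 = -190.
Relative to the original: -190 ÷ 488 ≈ -38.93%.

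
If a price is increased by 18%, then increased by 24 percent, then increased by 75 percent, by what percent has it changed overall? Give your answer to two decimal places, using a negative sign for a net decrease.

An 18% increase multiplies by 1.18.
Then a 24% increase: 1.18 × 1.24 = 1.4632.
Then a 75% increase: 1.4632 × 1.75 = 2.5606.
Overall factor 2.5606, i.e. 156.06%.

156.06%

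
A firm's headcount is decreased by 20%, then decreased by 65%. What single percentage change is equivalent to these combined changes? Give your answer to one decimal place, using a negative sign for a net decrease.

-72.0%

The combined multiplier is 0.8 × 0.35 = 0.28.
That corresponds to a decrease of 72.0%.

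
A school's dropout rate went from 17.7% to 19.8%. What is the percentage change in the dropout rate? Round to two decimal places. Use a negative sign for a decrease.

The change is 19.8 − 17.7 = 2.1 percentage points.
Relative to the original 17.7%, that is 2.1 ÷ 17.7 ≈ 11.86%.

11.86%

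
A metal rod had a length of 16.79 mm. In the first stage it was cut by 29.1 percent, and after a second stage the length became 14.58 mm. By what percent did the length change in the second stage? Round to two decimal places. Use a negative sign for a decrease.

After the first stage: 16.79 × 0.709 = 11.90411.
Second-stage multiplier: 14.58 ÷ 11.90411 ≈ 1.224787.
That is a change of 22.48%.

22.48%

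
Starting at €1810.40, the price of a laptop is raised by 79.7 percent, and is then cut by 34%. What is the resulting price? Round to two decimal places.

€2147.17

Each change multiplies by a factor: 1.797 × 0.66 = 1.18602.
€1810.40 × 1.18602 = €2147.170608 ≈ €2147.17.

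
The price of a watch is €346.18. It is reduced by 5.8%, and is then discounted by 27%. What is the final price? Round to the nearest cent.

5.8% decrease: €346.18 × 0.942 = €326.10156.
After the 27% decrease: €326.10156 × 0.73 = €238.0541388 ≈ €238.05.

€238.05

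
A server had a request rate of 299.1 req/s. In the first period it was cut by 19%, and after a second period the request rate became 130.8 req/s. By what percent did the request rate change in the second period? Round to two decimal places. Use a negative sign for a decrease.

-46.01%

After the first period: 299.1 × 0.81 = 242.271.
Second-period multiplier: 130.8 ÷ 242.271 ≈ 0.539891.
That is a change of -46.01%.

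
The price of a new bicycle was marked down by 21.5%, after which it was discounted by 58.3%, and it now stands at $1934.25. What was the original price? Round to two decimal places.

Undoing the 58.3% decrease: $1934.25 ÷ 0.417 ≈ $4638.489209.
Undoing the 21.5% decrease: $4638.489209 ÷ 0.785 ≈ $5908.90.

$5908.90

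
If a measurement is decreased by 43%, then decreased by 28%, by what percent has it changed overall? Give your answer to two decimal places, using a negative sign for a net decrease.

A 43% decrease multiplies by 0.57.
Then a 28% decrease: 0.57 × 0.72 = 0.4104.
Overall factor 0.4104, i.e. -58.96%.

-58.96%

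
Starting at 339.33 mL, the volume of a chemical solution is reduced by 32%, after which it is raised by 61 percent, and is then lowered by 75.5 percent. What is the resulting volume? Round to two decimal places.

91.02 mL

After the 32% decrease: 339.33 × 0.68 = 230.7444.
Apply the 61% increase: 230.7444 × 1.61 = 371.498484.
Apply the 75.5% decrease: 371.498484 × 0.245 = 91.01712858 ≈ 91.02.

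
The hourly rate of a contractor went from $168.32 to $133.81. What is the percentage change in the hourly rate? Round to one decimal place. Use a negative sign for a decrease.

Change: $133.81 − $168.32 = -$34.51.
Relative to the original: -$34.51 ÷ $168.32 ≈ -20.5%.

-20.5%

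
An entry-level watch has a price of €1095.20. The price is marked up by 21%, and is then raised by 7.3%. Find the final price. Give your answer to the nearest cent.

€1421.93

Each change multiplies by a factor: 1.21 × 1.073 = 1.29833.
€1095.20 × 1.29833 = €1421.931016 ≈ €1421.93.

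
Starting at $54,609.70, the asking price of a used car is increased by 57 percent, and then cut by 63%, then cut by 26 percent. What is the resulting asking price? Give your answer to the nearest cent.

$23,474.85

57% increase: $54,609.70 × 1.57 = $85737.229.
After the 63% decrease: $85737.229 × 0.37 = $31722.77473.
Apply the 26% decrease: $31722.77473 × 0.74 = $23474.8533002 ≈ $23,474.85.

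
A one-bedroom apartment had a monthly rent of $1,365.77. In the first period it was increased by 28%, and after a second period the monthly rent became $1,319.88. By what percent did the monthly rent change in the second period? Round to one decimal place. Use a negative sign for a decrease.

-24.5%

After the first period: $1,365.77 × 1.28 = $1748.1856.
Second-period multiplier: $1,319.88 ÷ $1748.1856 ≈ 0.755.
That is a change of -24.5%.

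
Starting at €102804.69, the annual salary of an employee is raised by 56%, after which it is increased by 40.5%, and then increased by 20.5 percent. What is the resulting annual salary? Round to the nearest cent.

€271519.42

56% increase: €102804.69 × 1.56 = €160375.3164.
After the 40.5% increase: €160375.3164 × 1.405 = €225327.319542.
Apply the 20.5% increase: €225327.319542 × 1.205 = €271519.42004811 ≈ €271519.42.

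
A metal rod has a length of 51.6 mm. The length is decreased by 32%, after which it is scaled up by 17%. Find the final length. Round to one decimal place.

Apply the 32% decrease: 51.6 × 0.68 = 35.088.
17% increase: 35.088 × 1.17 = 41.05296 ≈ 41.1.

41.1 mm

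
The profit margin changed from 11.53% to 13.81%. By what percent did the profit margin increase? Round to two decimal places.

19.77%

The change is 13.81 − 11.53 = 2.28 percentage points.
Relative to the original 11.53%, that is 2.28 ÷ 11.53 ≈ 19.77%.
So the profit margin rose by 19.77%.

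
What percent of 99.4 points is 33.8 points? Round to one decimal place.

33.8 points ÷ 99.4 points ≈ 34.0%.

34.0%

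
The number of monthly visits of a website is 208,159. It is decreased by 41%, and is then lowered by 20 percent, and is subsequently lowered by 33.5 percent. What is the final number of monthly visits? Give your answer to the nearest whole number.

After the 41% decrease: 208,159 × 0.59 = 122813.81.
After the 20% decrease: 122813.81 × 0.8 = 98251.048.
Apply the 33.5% decrease: 98251.048 × 0.665 = 65336.94692 ≈ 65,337.

65,337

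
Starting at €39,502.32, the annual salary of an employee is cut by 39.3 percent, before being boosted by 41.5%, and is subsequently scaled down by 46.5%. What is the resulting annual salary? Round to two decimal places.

€18,151.88

After the 39.3% decrease: €39,502.32 × 0.607 = €23977.90824.
Apply the 41.5% increase: €23977.90824 × 1.415 = €33928.7401596.
46.5% decrease: €33928.7401596 × 0.535 = €18151.875985386 ≈ €18,151.88.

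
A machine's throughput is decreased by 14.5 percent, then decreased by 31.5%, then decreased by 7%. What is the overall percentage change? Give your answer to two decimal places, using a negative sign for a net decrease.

-45.53%

The combined multiplier is 0.855 × 0.685 × 0.93 = 0.54467775.
That corresponds to a decrease of 45.53%.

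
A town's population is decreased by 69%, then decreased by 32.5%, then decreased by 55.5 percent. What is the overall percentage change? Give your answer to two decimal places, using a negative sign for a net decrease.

-90.69%

A 69% decrease multiplies by 0.31.
Then a 32.5% decrease: 0.31 × 0.675 = 0.20925.
Then a 55.5% decrease: 0.20925 × 0.445 = 0.09311625.
Overall factor 0.09311625, i.e. -90.69%.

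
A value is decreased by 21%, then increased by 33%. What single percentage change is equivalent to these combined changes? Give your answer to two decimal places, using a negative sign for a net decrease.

A 21% decrease multiplies by 0.79.
Then a 33% increase: 0.79 × 1.33 = 1.0507.
Overall factor 1.0507, i.e. 5.07%.

5.07%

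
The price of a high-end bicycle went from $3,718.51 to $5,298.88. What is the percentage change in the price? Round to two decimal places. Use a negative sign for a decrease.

Change: $5,298.88 − $3,718.51 = $1,580.37.
Relative to the original: $1,580.37 ÷ $3,718.51 ≈ 42.50%.

42.50%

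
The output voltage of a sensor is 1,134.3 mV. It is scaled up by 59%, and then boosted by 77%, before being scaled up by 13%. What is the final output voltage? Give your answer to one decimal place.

3,607.3 mV

After the 59% increase: 1,134.3 × 1.59 = 1803.537.
77% increase: 1803.537 × 1.77 = 3192.26049.
After the 13% increase: 3192.26049 × 1.13 = 3607.2543537 ≈ 3,607.3.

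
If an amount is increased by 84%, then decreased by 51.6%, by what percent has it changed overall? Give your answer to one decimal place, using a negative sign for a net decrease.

An 84% increase multiplies by 1.84.
Then a 51.6% decrease: 1.84 × 0.484 = 0.89056.
Overall factor 0.89056, i.e. -10.9%.

-10.9%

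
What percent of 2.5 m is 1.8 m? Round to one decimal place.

1.8 m ÷ 2.5 m = 72.0%.

72.0%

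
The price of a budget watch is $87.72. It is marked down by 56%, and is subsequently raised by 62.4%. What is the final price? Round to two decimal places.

$62.68

Each change multiplies by a factor: 0.44 × 1.624 = 0.71456.
$87.72 × 0.71456 = $62.6812032 ≈ $62.68.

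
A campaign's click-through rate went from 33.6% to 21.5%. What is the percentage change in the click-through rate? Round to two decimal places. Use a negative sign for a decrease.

The change is 21.5 − 33.6 = -12.1 percentage points.
Relative to the original 33.6%, that is -12.1 ÷ 33.6 ≈ -36.01%.

-36.01%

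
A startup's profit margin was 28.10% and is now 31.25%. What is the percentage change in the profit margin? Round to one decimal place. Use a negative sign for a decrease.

The change is 31.25 − 28.10 = 3.15 percentage points.
Relative to the original 28.10%, that is 3.15 ÷ 28.10 ≈ 11.2%.

11.2%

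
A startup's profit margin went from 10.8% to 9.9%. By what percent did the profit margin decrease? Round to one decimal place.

8.3%

The change is 9.9 − 10.8 = -0.9 percentage points.
Relative to the original 10.8%, that is -0.9 ÷ 10.8 ≈ -8.3%.
So the profit margin fell by 8.3%.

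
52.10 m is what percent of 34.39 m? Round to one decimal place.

52.10 m ÷ 34.39 m ≈ 151.5%.

151.5%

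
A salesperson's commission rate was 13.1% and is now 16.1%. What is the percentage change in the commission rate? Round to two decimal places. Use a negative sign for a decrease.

22.90%

The change is 16.1 − 13.1 = 3.0 percentage points.
Relative to the original 13.1%, that is 3.0 ÷ 13.1 ≈ 22.90%.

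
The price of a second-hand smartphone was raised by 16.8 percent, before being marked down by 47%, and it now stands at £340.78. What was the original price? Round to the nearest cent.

The overall multiplier applied was 1.168 × 0.53 = 0.61904.
So the original price was £340.78 ÷ 0.61904 ≈ £550.50.

£550.50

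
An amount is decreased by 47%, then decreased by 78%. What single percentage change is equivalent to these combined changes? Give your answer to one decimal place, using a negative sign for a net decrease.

-88.3%

The combined multiplier is 0.53 × 0.22 = 0.1166.
That corresponds to a decrease of 88.3%.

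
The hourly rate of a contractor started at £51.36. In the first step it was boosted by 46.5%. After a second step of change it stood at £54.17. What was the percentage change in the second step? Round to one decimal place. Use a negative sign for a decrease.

After the first step: £51.36 × 1.465 = £75.2424.
Second-step multiplier: £54.17 ÷ £75.2424 ≈ 0.71994.
That is a change of -28.0%.

-28.0%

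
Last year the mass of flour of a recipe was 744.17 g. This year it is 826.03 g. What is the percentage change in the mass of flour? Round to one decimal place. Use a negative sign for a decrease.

Change: 826.03 − 744.17 = 81.86.
Relative to the original: 81.86 ÷ 744.17 ≈ 11.0%.

11.0%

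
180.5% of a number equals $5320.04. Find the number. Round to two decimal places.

$2947.39

$5320.04 ÷ 1.805 ≈ $2947.39.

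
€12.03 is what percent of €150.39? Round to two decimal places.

€12.03 ÷ €150.39 ≈ 8.00%.

8.00%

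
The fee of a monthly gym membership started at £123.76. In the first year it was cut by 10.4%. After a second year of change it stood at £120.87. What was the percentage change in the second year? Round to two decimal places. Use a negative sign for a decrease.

9.00%

After the first year: £123.76 × 0.896 = £110.88896.
Second-year multiplier: £120.87 ÷ £110.88896 ≈ 1.090009.
That is a change of 9.00%.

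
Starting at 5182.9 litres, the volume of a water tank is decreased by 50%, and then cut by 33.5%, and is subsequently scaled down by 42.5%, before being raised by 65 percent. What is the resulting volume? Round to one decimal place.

1635.0 litres

After the 50% decrease: 5182.9 × 0.5 = 2591.45.
After the 33.5% decrease: 2591.45 × 0.665 = 1723.31425.
After the 42.5% decrease: 1723.31425 × 0.575 = 990.90569375.
After the 65% increase: 990.90569375 × 1.65 = 1634.9943946875 ≈ 1635.0.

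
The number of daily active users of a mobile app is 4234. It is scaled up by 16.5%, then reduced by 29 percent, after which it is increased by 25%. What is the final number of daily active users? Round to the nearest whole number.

4378

Apply the 16.5% increase: 4234 × 1.165 = 4932.61.
Apply the 29% decrease: 4932.61 × 0.71 = 3502.1531.
After the 25% increase: 3502.1531 × 1.25 = 4377.691375 ≈ 4378.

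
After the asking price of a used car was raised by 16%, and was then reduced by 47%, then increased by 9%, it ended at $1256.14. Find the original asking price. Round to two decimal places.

Undoing the 9% increase: $1256.14 ÷ 1.09 ≈ $1152.422018.
Undoing the 47% decrease: $1152.422018 ÷ 0.53 ≈ $2174.381166.
Undoing the 16% increase: $2174.381166 ÷ 1.16 ≈ $1874.47.

$1874.47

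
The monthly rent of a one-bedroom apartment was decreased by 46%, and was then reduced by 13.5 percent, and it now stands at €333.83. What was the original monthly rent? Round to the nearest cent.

Undoing the 13.5% decrease: €333.83 ÷ 0.865 ≈ €385.930636.
Undoing the 46% decrease: €385.930636 ÷ 0.54 ≈ €714.69.

€714.69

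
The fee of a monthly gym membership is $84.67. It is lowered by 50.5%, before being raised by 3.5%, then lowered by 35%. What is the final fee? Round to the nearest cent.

$28.20

Apply the 50.5% decrease: $84.67 × 0.495 = $41.91165.
3.5% increase: $41.91165 × 1.035 = $43.37855775.
Apply the 35% decrease: $43.37855775 × 0.65 = $28.1960625375 ≈ $28.20.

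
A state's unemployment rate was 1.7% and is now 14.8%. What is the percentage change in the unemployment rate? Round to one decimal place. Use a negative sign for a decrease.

770.6%

The change is 14.8 − 1.7 = 13.1 percentage points.
Relative to the original 1.7%, that is 13.1 ÷ 1.7 ≈ 770.6%.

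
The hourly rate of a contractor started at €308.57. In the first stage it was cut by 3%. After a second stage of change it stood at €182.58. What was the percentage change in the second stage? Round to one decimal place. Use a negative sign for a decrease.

After the first stage: €308.57 × 0.97 = €299.3129.
Second-stage multiplier: €182.58 ÷ €299.3129 ≈ 0.61.
That is a change of -39.0%.

-39.0%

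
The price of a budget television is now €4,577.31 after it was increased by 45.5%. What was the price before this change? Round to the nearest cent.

€3,145.92

The overall multiplier applied was 1.455.
So the original price was €4,577.31 ÷ 1.455 ≈ €3,145.92.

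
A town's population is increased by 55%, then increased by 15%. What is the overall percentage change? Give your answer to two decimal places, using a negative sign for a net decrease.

78.25%

The combined multiplier is 1.55 × 1.15 = 1.7825.
That corresponds to an increase of 78.25%.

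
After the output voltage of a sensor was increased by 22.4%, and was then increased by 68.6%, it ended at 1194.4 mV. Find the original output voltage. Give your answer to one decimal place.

578.8 mV

The overall multiplier applied was 1.224 × 1.686 = 2.063664.
So the original output voltage was 1194.4 ÷ 2.063664 ≈ 578.8 mV.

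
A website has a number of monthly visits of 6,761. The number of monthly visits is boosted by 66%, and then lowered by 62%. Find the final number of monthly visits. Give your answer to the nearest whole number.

After the 66% increase: 6,761 × 1.66 = 11223.26.
Apply the 62% decrease: 11223.26 × 0.38 = 4264.8388 ≈ 4,265.

4,265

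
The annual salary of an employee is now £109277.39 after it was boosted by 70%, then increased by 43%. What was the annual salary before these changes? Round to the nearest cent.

£44951.62

Undoing the 43% increase: £109277.39 ÷ 1.43 ≈ £76417.755245.
Undoing the 70% increase: £76417.755245 ÷ 1.7 ≈ £44951.62.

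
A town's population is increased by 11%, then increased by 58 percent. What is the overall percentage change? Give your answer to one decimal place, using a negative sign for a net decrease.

An 11% increase multiplies by 1.11.
Then a 58% increase: 1.11 × 1.58 = 1.7538.
Overall factor 1.7538, i.e. 75.4%.

75.4%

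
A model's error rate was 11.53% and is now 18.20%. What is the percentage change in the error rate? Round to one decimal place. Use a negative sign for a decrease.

57.8%

The change is 18.20 − 11.53 = 6.67 percentage points.
Relative to the original 11.53%, that is 6.67 ÷ 11.53 ≈ 57.8%.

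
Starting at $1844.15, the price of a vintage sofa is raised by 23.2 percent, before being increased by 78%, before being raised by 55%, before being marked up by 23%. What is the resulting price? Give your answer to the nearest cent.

Each change multiplies by a factor: 1.232 × 1.78 × 1.55 × 1.23 = 4.18087824.
$1844.15 × 4.18087824 = $7710.166606296 ≈ $7710.17.

$7710.17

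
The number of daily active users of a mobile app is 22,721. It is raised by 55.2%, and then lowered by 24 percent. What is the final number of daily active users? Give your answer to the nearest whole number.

26,800

Apply the 55.2% increase: 22,721 × 1.552 = 35262.992.
After the 24% decrease: 35262.992 × 0.76 = 26799.87392 ≈ 26,800.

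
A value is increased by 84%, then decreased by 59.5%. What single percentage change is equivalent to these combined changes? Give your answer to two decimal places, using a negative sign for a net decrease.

-25.48%

The combined multiplier is 1.84 × 0.405 = 0.7452.
That corresponds to a decrease of 25.48%.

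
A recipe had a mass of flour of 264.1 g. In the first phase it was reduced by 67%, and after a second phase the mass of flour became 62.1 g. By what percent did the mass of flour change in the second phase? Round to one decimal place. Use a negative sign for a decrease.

-28.7%

After the first phase: 264.1 × 0.33 = 87.153.
Second-phase multiplier: 62.1 ÷ 87.153 ≈ 0.71254.
That is a change of -28.7%.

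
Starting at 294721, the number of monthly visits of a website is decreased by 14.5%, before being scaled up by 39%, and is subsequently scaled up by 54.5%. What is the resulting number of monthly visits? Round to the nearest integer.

14.5% decrease: 294721 × 0.855 = 251986.455.
39% increase: 251986.455 × 1.39 = 350261.17245.
54.5% increase: 350261.17245 × 1.545 = 541153.51143525 ≈ 541154.

541154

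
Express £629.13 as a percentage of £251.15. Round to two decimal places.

250.50%

£629.13 ÷ £251.15 ≈ 250.50%.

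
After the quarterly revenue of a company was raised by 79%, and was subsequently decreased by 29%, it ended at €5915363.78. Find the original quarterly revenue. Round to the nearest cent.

Undoing the 29% decrease: €5915363.78 ÷ 0.71 ≈ €8331498.28169.
Undoing the 79% increase: €8331498.28169 ÷ 1.79 ≈ €4654468.31.

€4654468.31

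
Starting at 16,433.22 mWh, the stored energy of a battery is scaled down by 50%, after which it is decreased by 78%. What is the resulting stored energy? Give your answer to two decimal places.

Each change multiplies by a factor: 0.5 × 0.22 = 0.11.
16,433.22 × 0.11 = 1807.6542 ≈ 1,807.65.

1,807.65 mWh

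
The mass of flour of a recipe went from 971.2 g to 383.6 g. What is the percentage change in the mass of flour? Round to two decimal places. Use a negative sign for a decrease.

Change: 383.6 − 971.2 = -587.6.
Relative to the original: -587.6 ÷ 971.2 ≈ -60.50%.

-60.50%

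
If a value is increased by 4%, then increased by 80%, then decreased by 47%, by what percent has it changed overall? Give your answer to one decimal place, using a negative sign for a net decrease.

-0.8%

A 4% increase multiplies by 1.04.
Then an 80% increase: 1.04 × 1.8 = 1.872.
Then a 47% decrease: 1.872 × 0.53 = 0.99216.
Overall factor 0.99216, i.e. -0.8%.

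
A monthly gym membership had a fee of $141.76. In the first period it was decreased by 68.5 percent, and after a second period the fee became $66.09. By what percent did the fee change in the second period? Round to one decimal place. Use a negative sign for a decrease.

After the first period: $141.76 × 0.315 = $44.6544.
Second-period multiplier: $66.09 ÷ $44.6544 ≈ 1.48003.
That is a change of 48.0%.

48.0%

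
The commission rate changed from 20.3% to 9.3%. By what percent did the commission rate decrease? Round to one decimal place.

The change is 9.3 − 20.3 = -11.0 percentage points.
Relative to the original 20.3%, that is -11.0 ÷ 20.3 ≈ -54.2%.
So the commission rate fell by 54.2%.

54.2%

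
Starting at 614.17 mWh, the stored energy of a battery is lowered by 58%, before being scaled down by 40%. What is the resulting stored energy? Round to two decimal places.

154.77 mWh

Each change multiplies by a factor: 0.42 × 0.6 = 0.252.
614.17 × 0.252 = 154.77084 ≈ 154.77.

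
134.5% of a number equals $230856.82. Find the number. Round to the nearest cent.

$230856.82 ÷ 1.345 ≈ $171640.76.

$171640.76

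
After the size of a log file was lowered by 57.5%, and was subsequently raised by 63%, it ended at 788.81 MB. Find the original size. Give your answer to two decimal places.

The overall multiplier applied was 0.425 × 1.63 = 0.69275.
So the original size was 788.81 ÷ 0.69275 ≈ 1138.66 MB.

1138.66 MB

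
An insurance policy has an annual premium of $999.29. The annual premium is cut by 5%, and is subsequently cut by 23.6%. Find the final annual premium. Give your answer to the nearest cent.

After the 5% decrease: $999.29 × 0.95 = $949.3255.
Apply the 23.6% decrease: $949.3255 × 0.764 = $725.284682 ≈ $725.28.

$725.28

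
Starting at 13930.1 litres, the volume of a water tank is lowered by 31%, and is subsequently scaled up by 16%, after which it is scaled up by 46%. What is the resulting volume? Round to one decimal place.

16278.5 litres

After the 31% decrease: 13930.1 × 0.69 = 9611.769.
16% increase: 9611.769 × 1.16 = 11149.65204.
Apply the 46% increase: 11149.65204 × 1.46 = 16278.4919784 ≈ 16278.5.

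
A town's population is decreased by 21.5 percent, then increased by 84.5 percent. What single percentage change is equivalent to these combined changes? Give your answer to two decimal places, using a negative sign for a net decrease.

A 21.5% decrease multiplies by 0.785.
Then an 84.5% increase: 0.785 × 1.845 = 1.448325.
Overall factor 1.448325, i.e. 44.83%.

44.83%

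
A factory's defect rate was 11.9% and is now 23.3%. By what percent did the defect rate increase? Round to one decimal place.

95.8%

The change is 23.3 − 11.9 = 11.4 percentage points.
Relative to the original 11.9%, that is 11.4 ÷ 11.9 ≈ 95.8%.
So the defect rate rose by 95.8%.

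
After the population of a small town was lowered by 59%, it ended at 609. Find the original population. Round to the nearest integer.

The overall multiplier applied was 0.41.
So the original population was 609 ÷ 0.41 ≈ 1485.

1485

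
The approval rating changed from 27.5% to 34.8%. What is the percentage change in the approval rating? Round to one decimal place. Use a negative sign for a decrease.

26.5%

The change is 34.8 − 27.5 = 7.3 percentage points.
Relative to the original 27.5%, that is 7.3 ÷ 27.5 ≈ 26.5%.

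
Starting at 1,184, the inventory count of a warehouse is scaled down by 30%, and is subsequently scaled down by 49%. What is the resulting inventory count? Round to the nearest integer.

423

After the 30% decrease: 1,184 × 0.7 = 828.8.
After the 49% decrease: 828.8 × 0.51 = 422.688 ≈ 423.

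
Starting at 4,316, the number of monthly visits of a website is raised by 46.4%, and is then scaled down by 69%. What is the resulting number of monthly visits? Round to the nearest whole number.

1,959

Apply the 46.4% increase: 4,316 × 1.464 = 6318.624.
69% decrease: 6318.624 × 0.31 = 1958.77344 ≈ 1,959.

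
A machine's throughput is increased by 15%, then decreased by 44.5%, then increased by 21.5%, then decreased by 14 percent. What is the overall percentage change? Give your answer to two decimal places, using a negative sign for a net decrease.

-33.31%

A 15% increase multiplies by 1.15.
Then a 44.5% decrease: 1.15 × 0.555 = 0.63825.
Then a 21.5% increase: 0.63825 × 1.215 = 0.77547375.
Then a 14% decrease: 0.77547375 × 0.86 = 0.666907425.
Overall factor 0.666907425, i.e. -33.31%.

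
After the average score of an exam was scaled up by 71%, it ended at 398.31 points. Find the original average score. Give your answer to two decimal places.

232.93 points

The overall multiplier applied was 1.71.
So the original average score was 398.31 ÷ 1.71 ≈ 232.93 points.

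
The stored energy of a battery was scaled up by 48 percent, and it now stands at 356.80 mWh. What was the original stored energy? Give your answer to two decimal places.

241.08 mWh

The overall multiplier applied was 1.48.
So the original stored energy was 356.80 ÷ 1.48 ≈ 241.08 mWh.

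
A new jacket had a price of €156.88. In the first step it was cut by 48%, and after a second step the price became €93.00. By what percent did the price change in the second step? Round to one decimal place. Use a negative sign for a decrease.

After the first step: €156.88 × 0.52 = €81.5776.
Second-step multiplier: €93.00 ÷ €81.5776 ≈ 1.14002.
That is a change of 14.0%.

14.0%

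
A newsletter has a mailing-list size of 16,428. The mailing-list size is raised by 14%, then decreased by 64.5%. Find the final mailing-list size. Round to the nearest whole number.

Apply the 14% increase: 16,428 × 1.14 = 18727.92.
64.5% decrease: 18727.92 × 0.355 = 6648.4116 ≈ 6,648.

6,648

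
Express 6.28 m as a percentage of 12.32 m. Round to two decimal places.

6.28 m ÷ 12.32 m ≈ 50.97%.

50.97%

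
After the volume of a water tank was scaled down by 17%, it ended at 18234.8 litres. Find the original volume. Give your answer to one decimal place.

21969.6 litres

The overall multiplier applied was 0.83.
So the original volume was 18234.8 ÷ 0.83 ≈ 21969.6 litres.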